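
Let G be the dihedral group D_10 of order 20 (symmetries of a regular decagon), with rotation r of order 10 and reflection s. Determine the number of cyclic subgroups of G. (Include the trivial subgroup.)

Group the elements of G by the cyclic subgroup they generate; each cyclic subgroup of order d accounts for φ(d) elements.
Cyclic subgroups by order — order 1: 1; order 2: 11; order 5: 1; order 10: 1.
Total: 14.

14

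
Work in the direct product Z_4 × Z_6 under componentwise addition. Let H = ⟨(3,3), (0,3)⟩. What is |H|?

|⟨(3,3)⟩| = 4 and |⟨(0,3)⟩| = 2, so |H| is a multiple of lcm(4, 2) = 4 and divides |G| = 24.
Closing under the operation: H = {(0,0), (0,3), (1,0), (1,3), (2,0), (2,3), (3,0), (3,3)}, so |H| = 8.

8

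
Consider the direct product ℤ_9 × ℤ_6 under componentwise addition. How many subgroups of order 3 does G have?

4

|G| = 54 and 3 | 54, so subgroups of order 3 are possible by Lagrange.
The subgroups of order 3 are: {(0,0), (0,2), (0,4)}; {(0,0), (3,0), (6,0)}; {(0,0), (3,2), (6,4)}; {(0,0), (3,4), (6,2)}.
So G has 4 subgroups of order 3.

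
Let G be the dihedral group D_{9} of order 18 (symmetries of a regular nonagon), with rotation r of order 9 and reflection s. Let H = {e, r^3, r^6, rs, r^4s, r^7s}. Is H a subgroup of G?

|H| = 6 divides |G| = 18, consistent with Lagrange.
H contains the identity, every element's inverse is in H, and H is closed under ·: it is a subgroup.

Yes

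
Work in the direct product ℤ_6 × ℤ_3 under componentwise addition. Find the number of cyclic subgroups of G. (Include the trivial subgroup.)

10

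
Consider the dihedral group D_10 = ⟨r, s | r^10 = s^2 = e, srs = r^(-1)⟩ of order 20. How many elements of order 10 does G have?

The elements of order 10 are: r, r^3, r^7, r^9.
That's 4.

4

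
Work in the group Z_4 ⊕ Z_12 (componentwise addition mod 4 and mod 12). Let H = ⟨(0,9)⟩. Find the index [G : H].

12

|⟨(0,9)⟩| = 4 and |G| = 48.
By Lagrange, [G : H] = |G|/|H| = 48/4 = 12.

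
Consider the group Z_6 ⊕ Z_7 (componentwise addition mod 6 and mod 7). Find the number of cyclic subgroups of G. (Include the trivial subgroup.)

8

A cyclic subgroup of order d is generated by each of its φ(d) elements of order d, so the cyclic subgroups of order d number (#elements of order d)/φ(d).
Cyclic subgroups by order — order 1: 1; order 2: 1; order 3: 1; order 6: 1; order 7: 1; order 14: 1; order 21: 1; order 42: 1.
Total: 8.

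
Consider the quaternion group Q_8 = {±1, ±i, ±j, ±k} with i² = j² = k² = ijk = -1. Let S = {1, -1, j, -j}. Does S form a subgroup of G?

|S| = 4 divides |G| = 8, consistent with Lagrange.
S contains the identity, every element's inverse is in S, and S is closed under ·: it is a subgroup.
In fact S = ⟨j⟩.

Yes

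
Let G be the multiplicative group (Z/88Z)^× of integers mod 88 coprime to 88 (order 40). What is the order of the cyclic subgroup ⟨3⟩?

10

Compute successive powers of 3 mod 88: 3, 9, 27, 81, 67, 25, 75, 49, …; 3^10 ≡ 1 (mod 88).
So |⟨3⟩| = 10.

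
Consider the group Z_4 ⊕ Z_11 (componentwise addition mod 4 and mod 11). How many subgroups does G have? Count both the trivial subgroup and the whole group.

|G| = 44, so by Lagrange every subgroup order divides 44. Divisors: 1, 2, 4, 11, 22, 44.
Subgroups by order — order 1: 1; order 2: 1; order 4: 1; order 11: 1; order 22: 1; order 44: 1.
Total: 1 + 1 + 1 + 1 + 1 + 1 = 6.

6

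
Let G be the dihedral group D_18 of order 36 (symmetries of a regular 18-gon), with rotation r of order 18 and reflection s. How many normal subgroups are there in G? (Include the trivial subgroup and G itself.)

9

G has 45 subgroups. Checking conjugation-invariance by order — order 1: 1/1 normal; order 2: 1/19 normal; order 3: 1/1 normal; order 4: 0/9 normal; order 6: 1/7 normal; order 9: 1/1 normal; order 12: 0/3 normal; order 18: 3/3 normal; order 36: 1/1 normal.
Total normal subgroups: 9.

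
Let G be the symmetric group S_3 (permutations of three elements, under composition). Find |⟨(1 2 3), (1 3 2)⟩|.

|⟨(1 2 3)⟩| = 3 and |⟨(1 3 2)⟩| = 3, so |H| is a multiple of lcm(3, 3) = 3 and divides |G| = 6.
Closing under the operation: H = {e, (1 2 3), (1 3 2)}, so |H| = 3.

3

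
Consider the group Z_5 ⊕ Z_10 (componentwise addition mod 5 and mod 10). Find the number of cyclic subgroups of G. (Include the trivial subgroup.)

A cyclic subgroup of order d is generated by each of its φ(d) elements of order d, so the cyclic subgroups of order d number (#elements of order d)/φ(d).
Cyclic subgroups by order — order 1: 1; order 2: 1; order 5: 6; order 10: 6.
Total: 14.

14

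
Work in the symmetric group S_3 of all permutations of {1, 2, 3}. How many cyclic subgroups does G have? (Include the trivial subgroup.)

Each element a generates a cyclic subgroup ⟨a⟩; distinct elements may generate the same one (a cyclic group of order d has φ(d) generators).
Cyclic subgroups by order — order 1: 1; order 2: 3; order 3: 1.
Total: 5.

5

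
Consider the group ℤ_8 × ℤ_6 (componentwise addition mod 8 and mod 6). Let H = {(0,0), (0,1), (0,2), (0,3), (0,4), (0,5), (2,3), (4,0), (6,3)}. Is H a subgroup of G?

No

|H| = 9 does not divide |G| = 48, so by Lagrange H is not a subgroup.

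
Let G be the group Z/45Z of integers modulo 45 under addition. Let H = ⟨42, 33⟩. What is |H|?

15

|⟨42⟩| = 15 and |⟨33⟩| = 15, so |H| is a multiple of lcm(15, 15) = 15 and divides |G| = 45.
Closing under the operation: H = {0, 3, 6, 9, 12, 15, 18, 21, 24, 27, 30, 33, 36, 39, 42}, so |H| = 15.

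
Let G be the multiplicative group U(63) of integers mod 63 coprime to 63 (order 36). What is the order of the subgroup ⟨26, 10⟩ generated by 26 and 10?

12

|⟨26⟩| = 6 and |⟨10⟩| = 6, so |H| is a multiple of lcm(6, 6) = 6 and divides |G| = 36.
Closing under the operation: H = {1, 8, 10, 17, 19, 26, 37, 44, 46, 53, 55, 62}, so |H| = 12.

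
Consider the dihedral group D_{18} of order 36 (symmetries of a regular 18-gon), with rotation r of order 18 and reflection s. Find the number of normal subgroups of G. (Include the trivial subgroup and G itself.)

G has 45 subgroups. Checking conjugation-invariance by order — order 1: 1/1 normal; order 2: 1/19 normal; order 3: 1/1 normal; order 4: 0/9 normal; order 6: 1/7 normal; order 9: 1/1 normal; order 12: 0/3 normal; order 18: 3/3 normal; order 36: 1/1 normal.
Total normal subgroups: 9.

9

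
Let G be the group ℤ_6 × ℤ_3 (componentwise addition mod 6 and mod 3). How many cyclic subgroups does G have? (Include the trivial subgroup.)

10

Group the elements of G by the cyclic subgroup they generate; each cyclic subgroup of order d accounts for φ(d) elements.
Cyclic subgroups by order — order 1: 1; order 2: 1; order 3: 4; order 6: 4.
Total: 10.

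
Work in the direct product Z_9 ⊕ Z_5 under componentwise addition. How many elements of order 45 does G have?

An element (a,b) has order lcm(ord(a), ord(b)); count pairs with lcm equal to 45.
Enumerating gives 24 such elements.

24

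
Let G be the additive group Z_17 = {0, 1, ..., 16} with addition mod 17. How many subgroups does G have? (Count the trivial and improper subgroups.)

2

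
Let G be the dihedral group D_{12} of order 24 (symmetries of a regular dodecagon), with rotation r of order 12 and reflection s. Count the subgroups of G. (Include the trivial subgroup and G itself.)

|G| = 24, so by Lagrange every subgroup order divides 24. Divisors: 1, 2, 3, 4, 6, 8, 12, 24.
Subgroups by order — order 1: 1; order 2: 13; order 3: 1; order 4: 7; order 6: 5; order 8: 3; order 12: 3; order 24: 1.
Total: 1 + 13 + 1 + 7 + 5 + 3 + 3 + 1 = 34.

34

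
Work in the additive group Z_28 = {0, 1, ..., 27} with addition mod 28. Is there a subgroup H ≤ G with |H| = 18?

No

18 does not divide |G| = 28, so by Lagrange no subgroup of order 18 exists.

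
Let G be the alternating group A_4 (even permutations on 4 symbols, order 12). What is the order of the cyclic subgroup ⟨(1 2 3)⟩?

3

Computing powers of (1 2 3): the smallest k with ((1 2 3))^k = e is k = 3.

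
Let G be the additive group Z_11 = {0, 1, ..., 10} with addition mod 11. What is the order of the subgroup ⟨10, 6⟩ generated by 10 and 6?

11

|⟨10⟩| = 11 and |⟨6⟩| = 11, so |H| is a multiple of lcm(11, 11) = 11 and divides |G| = 11.
Closing {10, 6} under the group operation gives all of G, so |H| = 11.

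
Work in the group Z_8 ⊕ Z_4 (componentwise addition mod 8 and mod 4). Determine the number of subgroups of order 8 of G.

7

|G| = 32 and 8 | 32, so subgroups of order 8 are possible by Lagrange.
The subgroups of order 8 are: {(0,0), (0,1), (0,2), (0,3), (4,0), (4,1), (4,2), (4,3)}; {(0,0), (0,2), (2,0), (2,2), (4,0), (4,2), (6,0), (6,2)}; {(0,0), (0,2), (2,1), (2,3), (4,0), (4,2), (6,1), (6,3)}; {(0,0), (1,0), (2,0), (3,0), (4,0), (5,0), (6,0), (7,0)}; … (7 in all).
So G has 7 subgroups of order 8.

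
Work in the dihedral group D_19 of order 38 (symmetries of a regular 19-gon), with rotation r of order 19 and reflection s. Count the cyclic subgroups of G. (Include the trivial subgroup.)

21

A cyclic subgroup of order d is generated by each of its φ(d) elements of order d, so the cyclic subgroups of order d number (#elements of order d)/φ(d).
Cyclic subgroups by order — order 1: 1; order 2: 19; order 19: 1.
Total: 21.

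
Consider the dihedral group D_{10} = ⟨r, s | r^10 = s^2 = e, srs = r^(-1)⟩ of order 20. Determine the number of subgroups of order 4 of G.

5

|G| = 20 and 4 | 20, so subgroups of order 4 are possible by Lagrange.
The subgroups of order 4 are: {e, r^5, r^2s, r^7s}; {e, r^5, r^3s, r^8s}; {e, r^5, r^4s, r^9s}; {e, r^5, s, r^5s}; … (5 in all).
So G has 5 subgroups of order 4.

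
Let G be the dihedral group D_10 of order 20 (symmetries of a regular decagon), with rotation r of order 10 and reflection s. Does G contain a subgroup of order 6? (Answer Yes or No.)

No

6 does not divide |G| = 20, so by Lagrange no subgroup of order 6 exists.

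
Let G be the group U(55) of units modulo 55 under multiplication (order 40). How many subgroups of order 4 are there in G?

3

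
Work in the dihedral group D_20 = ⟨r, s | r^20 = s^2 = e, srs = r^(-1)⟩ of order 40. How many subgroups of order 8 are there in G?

5

|G| = 40 and 8 | 40, so subgroups of order 8 are possible by Lagrange.
The subgroups of order 8 are: {e, r^5, r^10, r^15, s, r^5s, r^10s, r^15s}; {e, r^5, r^10, r^15, rs, r^6s, r^11s, r^16s}; {e, r^5, r^10, r^15, r^2s, r^7s, r^12s, r^17s}; {e, r^5, r^10, r^15, r^3s, r^8s, r^13s, r^18s}; … (5 in all).
So G has 5 subgroups of order 8.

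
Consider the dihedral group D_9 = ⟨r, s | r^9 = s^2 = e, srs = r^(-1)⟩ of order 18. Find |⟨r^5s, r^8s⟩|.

6

|⟨r^5s⟩| = 2 and |⟨r^8s⟩| = 2, so |H| is a multiple of lcm(2, 2) = 2 and divides |G| = 18.
Closing under the operation: H = {e, r^3, r^6, r^2s, r^5s, r^8s}, so |H| = 6.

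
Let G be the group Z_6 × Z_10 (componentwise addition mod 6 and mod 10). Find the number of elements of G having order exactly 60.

0

An element (a,b) has order lcm(ord(a), ord(b)); count pairs with lcm equal to 60.
Enumerating gives 0 such elements.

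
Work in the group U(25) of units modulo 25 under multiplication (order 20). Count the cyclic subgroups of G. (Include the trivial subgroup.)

6

Each element a generates a cyclic subgroup ⟨a⟩; distinct elements may generate the same one (a cyclic group of order d has φ(d) generators).
Cyclic subgroups by order — order 1: 1; order 2: 1; order 4: 1; order 5: 1; order 10: 1; order 20: 1.
Total: 6.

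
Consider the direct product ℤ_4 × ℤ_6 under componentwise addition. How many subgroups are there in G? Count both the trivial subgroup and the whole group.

16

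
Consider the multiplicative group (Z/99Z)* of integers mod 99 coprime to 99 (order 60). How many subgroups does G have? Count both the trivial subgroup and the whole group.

20

|G| = 60, so by Lagrange every subgroup order divides 60. Divisors: 1, 2, 3, 4, 5, 6, 10, 12, 15, 20, 30, 60.
Subgroups by order — order 1: 1; order 2: 3; order 3: 1; order 4: 1; order 5: 1; order 6: 3; order 10: 3; order 12: 1; order 15: 1; order 20: 1; order 30: 3; order 60: 1.
Total: 1 + 3 + 1 + 1 + 1 + 3 + 3 + 1 + 1 + 1 + 3 + 1 = 20.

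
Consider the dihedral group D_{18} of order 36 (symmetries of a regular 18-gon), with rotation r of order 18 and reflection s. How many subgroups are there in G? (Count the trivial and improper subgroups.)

45

|G| = 36, so by Lagrange every subgroup order divides 36. Divisors: 1, 2, 3, 4, 6, 9, 12, 18, 36.
Subgroups by order — order 1: 1; order 2: 19; order 3: 1; order 4: 9; order 6: 7; order 9: 1; order 12: 3; order 18: 3; order 36: 1.
Total: 1 + 19 + 1 + 9 + 7 + 1 + 3 + 3 + 1 = 45.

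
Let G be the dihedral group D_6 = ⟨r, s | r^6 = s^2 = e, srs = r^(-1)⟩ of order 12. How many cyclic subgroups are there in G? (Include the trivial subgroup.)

A cyclic subgroup of order d is generated by each of its φ(d) elements of order d, so the cyclic subgroups of order d number (#elements of order d)/φ(d).
Cyclic subgroups by order — order 1: 1; order 2: 7; order 3: 1; order 6: 1.
Total: 10.

10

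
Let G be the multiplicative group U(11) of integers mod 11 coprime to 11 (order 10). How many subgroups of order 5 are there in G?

1

|G| = 10 and 5 | 10, so subgroups of order 5 are possible by Lagrange.
The subgroups of order 5 are: {1, 3, 4, 5, 9}.
So G has 1 subgroup of order 5.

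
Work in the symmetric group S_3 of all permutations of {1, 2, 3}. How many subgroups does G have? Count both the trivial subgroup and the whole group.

6

|G| = 6, so by Lagrange every subgroup order divides 6. Divisors: 1, 2, 3, 6.
Subgroups by order — order 1: 1; order 2: 3; order 3: 1; order 6: 1.
Total: 1 + 3 + 1 + 1 = 6.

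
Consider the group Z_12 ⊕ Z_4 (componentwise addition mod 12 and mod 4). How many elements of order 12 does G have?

An element (a,b) has order lcm(ord(a), ord(b)); count pairs with lcm equal to 12.
Enumerating gives 24 such elements.

24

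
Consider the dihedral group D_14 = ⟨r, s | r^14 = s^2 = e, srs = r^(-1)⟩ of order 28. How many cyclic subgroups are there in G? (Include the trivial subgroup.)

18

Group the elements of G by the cyclic subgroup they generate; each cyclic subgroup of order d accounts for φ(d) elements.
Cyclic subgroups by order — order 1: 1; order 2: 15; order 7: 1; order 14: 1.
Total: 18.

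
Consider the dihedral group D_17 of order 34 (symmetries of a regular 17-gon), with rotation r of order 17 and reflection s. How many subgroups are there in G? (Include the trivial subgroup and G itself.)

20

|G| = 34, so by Lagrange every subgroup order divides 34. Divisors: 1, 2, 17, 34.
Subgroups by order — order 1: 1; order 2: 17; order 17: 1; order 34: 1.
Total: 1 + 17 + 1 + 1 = 20.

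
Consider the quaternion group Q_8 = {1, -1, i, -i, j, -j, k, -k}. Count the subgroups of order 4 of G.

3

|G| = 8 and 4 | 8, so subgroups of order 4 are possible by Lagrange.
The subgroups of order 4 are: {1, -1, i, -i}; {1, -1, j, -j}; {1, -1, k, -k}.
So G has 3 subgroups of order 4.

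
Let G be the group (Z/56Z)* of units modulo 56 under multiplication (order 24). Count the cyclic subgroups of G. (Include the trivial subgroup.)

Each element a generates a cyclic subgroup ⟨a⟩; distinct elements may generate the same one (a cyclic group of order d has φ(d) generators).
Cyclic subgroups by order — order 1: 1; order 2: 7; order 3: 1; order 6: 7.
Total: 16.

16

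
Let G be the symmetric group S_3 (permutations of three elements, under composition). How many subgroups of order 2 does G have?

3

|G| = 6 and 2 | 6, so subgroups of order 2 are possible by Lagrange.
The subgroups of order 2 are: {e, (1 2)}; {e, (1 3)}; {e, (2 3)}.
So G has 3 subgroups of order 2.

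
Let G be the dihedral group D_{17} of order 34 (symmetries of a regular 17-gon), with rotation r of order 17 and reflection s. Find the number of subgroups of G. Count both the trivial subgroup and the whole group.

20

|G| = 34, so by Lagrange every subgroup order divides 34. Divisors: 1, 2, 17, 34.
Subgroups by order — order 1: 1; order 2: 17; order 17: 1; order 34: 1.
Total: 1 + 17 + 1 + 1 = 20.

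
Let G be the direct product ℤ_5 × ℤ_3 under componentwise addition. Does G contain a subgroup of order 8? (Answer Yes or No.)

8 does not divide |G| = 15, so by Lagrange no subgroup of order 8 exists.

No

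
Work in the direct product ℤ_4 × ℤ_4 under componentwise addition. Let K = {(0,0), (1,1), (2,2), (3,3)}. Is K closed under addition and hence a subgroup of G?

|K| = 4 divides |G| = 16, consistent with Lagrange.
K contains the identity, every element's inverse is in K, and K is closed under +: it is a subgroup.
In fact K = ⟨(1,1)⟩.

Yes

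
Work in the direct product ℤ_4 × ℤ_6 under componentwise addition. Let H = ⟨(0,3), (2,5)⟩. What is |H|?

|⟨(0,3)⟩| = 2 and |⟨(2,5)⟩| = 6, so |H| is a multiple of lcm(2, 6) = 6 and divides |G| = 24.
Closing under the operation: H = {(0,0), (0,1), (0,2), (0,3), (0,4), (0,5), (2,0), (2,1), (2,2), (2,3), (2,4), (2,5)}, so |H| = 12.

12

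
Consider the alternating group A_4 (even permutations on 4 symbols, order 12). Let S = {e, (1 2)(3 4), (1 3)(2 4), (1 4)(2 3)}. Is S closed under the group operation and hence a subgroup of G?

Yes

|S| = 4 divides |G| = 12, consistent with Lagrange.
S contains the identity, every element's inverse is in S, and S is closed under ∘: it is a subgroup.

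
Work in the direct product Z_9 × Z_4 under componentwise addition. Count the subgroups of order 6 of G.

|G| = 36 and 6 | 36, so subgroups of order 6 are possible by Lagrange.
The subgroups of order 6 are: {(0,0), (0,2), (3,0), (3,2), (6,0), (6,2)}.
So G has 1 subgroup of order 6.

1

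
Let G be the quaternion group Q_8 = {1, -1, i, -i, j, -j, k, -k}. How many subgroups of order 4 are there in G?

3

|G| = 8 and 4 | 8, so subgroups of order 4 are possible by Lagrange.
The subgroups of order 4 are: {1, -1, i, -i}; {1, -1, j, -j}; {1, -1, k, -k}.
So G has 3 subgroups of order 4.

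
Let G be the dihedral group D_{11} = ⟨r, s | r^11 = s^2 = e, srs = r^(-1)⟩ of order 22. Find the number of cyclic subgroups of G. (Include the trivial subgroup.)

13

Group the elements of G by the cyclic subgroup they generate; each cyclic subgroup of order d accounts for φ(d) elements.
Cyclic subgroups by order — order 1: 1; order 2: 11; order 11: 1.
Total: 13.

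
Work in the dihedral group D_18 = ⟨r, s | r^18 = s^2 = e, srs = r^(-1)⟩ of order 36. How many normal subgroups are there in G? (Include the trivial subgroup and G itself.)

G has 45 subgroups. Checking conjugation-invariance by order — order 1: 1/1 normal; order 2: 1/19 normal; order 3: 1/1 normal; order 4: 0/9 normal; order 6: 1/7 normal; order 9: 1/1 normal; order 12: 0/3 normal; order 18: 3/3 normal; order 36: 1/1 normal.
Total normal subgroups: 9.

9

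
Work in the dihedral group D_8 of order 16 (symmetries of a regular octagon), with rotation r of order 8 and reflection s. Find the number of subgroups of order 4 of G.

5

|G| = 16 and 4 | 16, so subgroups of order 4 are possible by Lagrange.
The subgroups of order 4 are: {e, r^2, r^4, r^6}; {e, r^4, r^2s, r^6s}; {e, r^4, r^3s, r^7s}; {e, r^4, s, r^4s}; … (5 in all).
So G has 5 subgroups of order 4.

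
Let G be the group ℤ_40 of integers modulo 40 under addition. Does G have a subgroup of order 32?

32 does not divide |G| = 40, so by Lagrange no subgroup of order 32 exists.

No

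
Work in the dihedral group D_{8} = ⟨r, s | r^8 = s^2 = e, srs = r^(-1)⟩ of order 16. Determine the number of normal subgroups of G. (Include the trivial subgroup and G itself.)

7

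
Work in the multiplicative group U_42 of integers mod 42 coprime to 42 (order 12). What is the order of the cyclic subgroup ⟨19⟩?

6

Compute successive powers of 19 mod 42: 19, 25, 13, 37, 31, 1; 19^6 ≡ 1 (mod 42).
So |⟨19⟩| = 6.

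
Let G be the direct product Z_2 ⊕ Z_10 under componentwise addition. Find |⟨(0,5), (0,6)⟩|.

10

|⟨(0,5)⟩| = 2 and |⟨(0,6)⟩| = 5, so |H| is a multiple of lcm(2, 5) = 10 and divides |G| = 20.
Closing under the operation: H = {(0,0), (0,1), (0,2), (0,3), (0,4), (0,5), (0,6), (0,7), (0,8), (0,9)}, so |H| = 10.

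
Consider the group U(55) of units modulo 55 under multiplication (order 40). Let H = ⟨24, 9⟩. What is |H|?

20

|⟨24⟩| = 10 and |⟨9⟩| = 10, so |H| is a multiple of lcm(10, 10) = 10 and divides |G| = 40.
Closing under the operation: H = {1, 4, 6, 9, 14, 16, 19, 21, 24, 26, 29, 31, 34, 36, 39, 41, 46, 49, 51, 54}, so |H| = 20.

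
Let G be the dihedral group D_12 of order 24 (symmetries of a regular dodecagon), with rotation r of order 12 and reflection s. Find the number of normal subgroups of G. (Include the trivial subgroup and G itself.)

G has 34 subgroups. Checking conjugation-invariance by order — order 1: 1/1 normal; order 2: 1/13 normal; order 3: 1/1 normal; order 4: 1/7 normal; order 6: 1/5 normal; order 8: 0/3 normal; order 12: 3/3 normal; order 24: 1/1 normal.
Total normal subgroups: 9.

9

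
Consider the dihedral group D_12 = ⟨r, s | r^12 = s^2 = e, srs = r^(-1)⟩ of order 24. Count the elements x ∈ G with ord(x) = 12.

4

The elements of order 12 are: r, r^5, r^7, r^11.
That's 4.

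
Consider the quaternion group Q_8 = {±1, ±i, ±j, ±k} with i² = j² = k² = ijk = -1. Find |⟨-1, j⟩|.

4

|⟨-1⟩| = 2 and |⟨j⟩| = 4, so |H| is a multiple of lcm(2, 4) = 4 and divides |G| = 8.
Closing under the operation: H = {1, -1, j, -j}, so |H| = 4.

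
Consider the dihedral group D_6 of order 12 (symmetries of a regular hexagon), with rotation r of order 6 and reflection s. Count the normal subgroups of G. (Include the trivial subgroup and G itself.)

G has 16 subgroups. Checking conjugation-invariance by order — order 1: 1/1 normal; order 2: 1/7 normal; order 3: 1/1 normal; order 4: 0/3 normal; order 6: 3/3 normal; order 12: 1/1 normal.
Total normal subgroups: 7.

7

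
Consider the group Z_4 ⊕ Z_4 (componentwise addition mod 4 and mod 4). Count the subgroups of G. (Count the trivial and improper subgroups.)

15

|G| = 16, so by Lagrange every subgroup order divides 16. Divisors: 1, 2, 4, 8, 16.
Subgroups by order — order 1: 1; order 2: 3; order 4: 7; order 8: 3; order 16: 1.
Total: 1 + 3 + 7 + 3 + 1 = 15.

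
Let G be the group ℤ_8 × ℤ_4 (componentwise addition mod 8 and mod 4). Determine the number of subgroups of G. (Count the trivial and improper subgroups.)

|G| = 32, so by Lagrange every subgroup order divides 32. Divisors: 1, 2, 4, 8, 16, 32.
Subgroups by order — order 1: 1; order 2: 3; order 4: 7; order 8: 7; order 16: 3; order 32: 1.
Total: 1 + 3 + 7 + 7 + 3 + 1 = 22.

22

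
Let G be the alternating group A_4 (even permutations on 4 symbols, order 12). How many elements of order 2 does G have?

3

The elements of order 2 are: (1 2)(3 4), (1 3)(2 4), (1 4)(2 3).
That's 3.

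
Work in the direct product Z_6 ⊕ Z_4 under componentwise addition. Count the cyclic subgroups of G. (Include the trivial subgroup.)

Group the elements of G by the cyclic subgroup they generate; each cyclic subgroup of order d accounts for φ(d) elements.
Cyclic subgroups by order — order 1: 1; order 2: 3; order 3: 1; order 4: 2; order 6: 3; order 12: 2.
Total: 12.

12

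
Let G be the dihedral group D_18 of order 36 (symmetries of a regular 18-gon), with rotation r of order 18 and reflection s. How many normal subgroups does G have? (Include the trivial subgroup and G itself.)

9

G has 45 subgroups. Checking conjugation-invariance by order — order 1: 1/1 normal; order 2: 1/19 normal; order 3: 1/1 normal; order 4: 0/9 normal; order 6: 1/7 normal; order 9: 1/1 normal; order 12: 0/3 normal; order 18: 3/3 normal; order 36: 1/1 normal.
Total normal subgroups: 9.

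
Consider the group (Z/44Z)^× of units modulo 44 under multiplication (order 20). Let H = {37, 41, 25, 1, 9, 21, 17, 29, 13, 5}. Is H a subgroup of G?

Yes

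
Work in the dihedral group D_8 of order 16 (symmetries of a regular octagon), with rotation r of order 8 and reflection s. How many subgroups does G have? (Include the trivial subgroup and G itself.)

19

|G| = 16, so by Lagrange every subgroup order divides 16. Divisors: 1, 2, 4, 8, 16.
Subgroups by order — order 1: 1; order 2: 9; order 4: 5; order 8: 3; order 16: 1.
Total: 1 + 9 + 5 + 3 + 1 = 19.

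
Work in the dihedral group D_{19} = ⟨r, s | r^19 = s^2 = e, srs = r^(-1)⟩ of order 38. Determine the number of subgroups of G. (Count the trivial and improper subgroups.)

22

|G| = 38, so by Lagrange every subgroup order divides 38. Divisors: 1, 2, 19, 38.
Subgroups by order — order 1: 1; order 2: 19; order 19: 1; order 38: 1.
Total: 1 + 19 + 1 + 1 = 22.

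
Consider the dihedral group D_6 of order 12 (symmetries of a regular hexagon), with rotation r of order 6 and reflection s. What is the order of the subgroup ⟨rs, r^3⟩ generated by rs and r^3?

|⟨rs⟩| = 2 and |⟨r^3⟩| = 2, so |H| is a multiple of lcm(2, 2) = 2 and divides |G| = 12.
Closing under the operation: H = {e, r^3, rs, r^4s}, so |H| = 4.

4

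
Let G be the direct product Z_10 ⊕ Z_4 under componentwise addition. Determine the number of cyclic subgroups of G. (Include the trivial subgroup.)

12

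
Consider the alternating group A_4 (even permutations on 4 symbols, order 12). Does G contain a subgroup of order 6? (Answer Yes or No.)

6 | 12, so Lagrange does not rule it out; but checking all subgroups of G, none has order 6.
(A_4 is the standard example that the converse of Lagrange fails.)

No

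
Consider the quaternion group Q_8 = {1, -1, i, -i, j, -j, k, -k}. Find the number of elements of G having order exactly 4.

The elements of order 4 are: i, -i, j, -j, k, -k.
That's 6.

6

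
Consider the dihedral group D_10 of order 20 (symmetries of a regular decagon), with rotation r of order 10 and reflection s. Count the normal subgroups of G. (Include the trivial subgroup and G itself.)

G has 22 subgroups. Checking conjugation-invariance by order — order 1: 1/1 normal; order 2: 1/11 normal; order 4: 0/5 normal; order 5: 1/1 normal; order 10: 3/3 normal; order 20: 1/1 normal.
Total normal subgroups: 7.

7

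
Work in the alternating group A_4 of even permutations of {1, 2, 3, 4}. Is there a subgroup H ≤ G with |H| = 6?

No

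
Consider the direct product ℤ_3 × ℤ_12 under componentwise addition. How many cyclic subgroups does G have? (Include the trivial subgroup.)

15

Each element a generates a cyclic subgroup ⟨a⟩; distinct elements may generate the same one (a cyclic group of order d has φ(d) generators).
Cyclic subgroups by order — order 1: 1; order 2: 1; order 3: 4; order 4: 1; order 6: 4; order 12: 4.
Total: 15.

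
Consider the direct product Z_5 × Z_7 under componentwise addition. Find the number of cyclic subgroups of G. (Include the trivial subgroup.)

4

Group the elements of G by the cyclic subgroup they generate; each cyclic subgroup of order d accounts for φ(d) elements.
Cyclic subgroups by order — order 1: 1; order 5: 1; order 7: 1; order 35: 1.
Total: 4.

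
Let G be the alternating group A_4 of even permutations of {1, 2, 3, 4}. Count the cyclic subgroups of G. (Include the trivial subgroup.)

8

Each element a generates a cyclic subgroup ⟨a⟩; distinct elements may generate the same one (a cyclic group of order d has φ(d) generators).
Cyclic subgroups by order — order 1: 1; order 2: 3; order 3: 4.
Total: 8.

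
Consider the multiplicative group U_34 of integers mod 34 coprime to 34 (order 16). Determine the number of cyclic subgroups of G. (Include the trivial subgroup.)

5

Each element a generates a cyclic subgroup ⟨a⟩; distinct elements may generate the same one (a cyclic group of order d has φ(d) generators).
Cyclic subgroups by order — order 1: 1; order 2: 1; order 4: 1; order 8: 1; order 16: 1.
Total: 5.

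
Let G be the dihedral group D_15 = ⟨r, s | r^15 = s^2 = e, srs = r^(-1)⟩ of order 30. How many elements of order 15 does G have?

The elements of order 15 are: r, r^2, r^4, r^7, r^8, r^11, r^13, r^14.
That's 8.

8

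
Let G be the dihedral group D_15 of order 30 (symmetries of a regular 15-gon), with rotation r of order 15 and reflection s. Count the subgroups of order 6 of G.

5

|G| = 30 and 6 | 30, so subgroups of order 6 are possible by Lagrange.
The subgroups of order 6 are: {e, r^5, r^10, s, r^5s, r^10s}; {e, r^5, r^10, rs, r^6s, r^11s}; {e, r^5, r^10, r^2s, r^7s, r^12s}; {e, r^5, r^10, r^3s, r^8s, r^13s}; … (5 in all).
So G has 5 subgroups of order 6.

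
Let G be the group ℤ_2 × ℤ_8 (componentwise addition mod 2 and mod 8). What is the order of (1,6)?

The order of (1,6) in Z_2 × Z_8 is lcm(ord(1) in Z_2, ord(6) in Z_8).
ord(1) = 2 and ord(6) = 4, so |⟨(1,6)⟩| = lcm(2, 4) = 4.

4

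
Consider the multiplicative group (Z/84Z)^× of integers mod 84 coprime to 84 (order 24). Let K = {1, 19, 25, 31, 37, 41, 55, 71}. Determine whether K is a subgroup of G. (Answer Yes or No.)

Closure fails: 37 · 71 = 23 ∉ K. So K is not a subgroup.

No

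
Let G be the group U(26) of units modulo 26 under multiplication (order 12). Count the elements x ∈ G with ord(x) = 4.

2

The elements of order 4 are: 5, 21.
That's 2.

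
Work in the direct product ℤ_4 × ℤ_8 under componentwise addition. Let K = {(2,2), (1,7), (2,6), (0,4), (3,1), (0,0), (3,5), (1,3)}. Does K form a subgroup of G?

Yes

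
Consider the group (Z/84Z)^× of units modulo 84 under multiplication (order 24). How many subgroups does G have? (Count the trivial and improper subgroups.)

32

|G| = 24, so by Lagrange every subgroup order divides 24. Divisors: 1, 2, 3, 4, 6, 8, 12, 24.
Subgroups by order — order 1: 1; order 2: 7; order 3: 1; order 4: 7; order 6: 7; order 8: 1; order 12: 7; order 24: 1.
Total: 1 + 7 + 1 + 7 + 7 + 1 + 7 + 1 = 32.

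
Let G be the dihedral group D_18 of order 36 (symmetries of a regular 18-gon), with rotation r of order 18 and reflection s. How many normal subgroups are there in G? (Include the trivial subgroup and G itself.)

G has 45 subgroups. Checking conjugation-invariance by order — order 1: 1/1 normal; order 2: 1/19 normal; order 3: 1/1 normal; order 4: 0/9 normal; order 6: 1/7 normal; order 9: 1/1 normal; order 12: 0/3 normal; order 18: 3/3 normal; order 36: 1/1 normal.
Total normal subgroups: 9.

9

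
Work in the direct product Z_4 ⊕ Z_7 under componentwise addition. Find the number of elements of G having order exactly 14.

An element (a,b) has order lcm(ord(a), ord(b)); count pairs with lcm equal to 14.
Enumerating gives 6 such elements.

6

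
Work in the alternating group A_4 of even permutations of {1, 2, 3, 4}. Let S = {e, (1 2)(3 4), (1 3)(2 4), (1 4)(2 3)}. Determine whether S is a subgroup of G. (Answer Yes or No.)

Yes

|S| = 4 divides |G| = 12, consistent with Lagrange.
S contains the identity, every element's inverse is in S, and S is closed under ∘: it is a subgroup.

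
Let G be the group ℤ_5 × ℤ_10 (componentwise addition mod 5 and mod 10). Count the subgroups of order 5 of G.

6

|G| = 50 and 5 | 50, so subgroups of order 5 are possible by Lagrange.
The subgroups of order 5 are: {(0,0), (0,2), (0,4), (0,6), (0,8)}; {(0,0), (1,0), (2,0), (3,0), (4,0)}; {(0,0), (1,2), (2,4), (3,6), (4,8)}; {(0,0), (1,4), (2,8), (3,2), (4,6)}; … (6 in all).
So G has 6 subgroups of order 5.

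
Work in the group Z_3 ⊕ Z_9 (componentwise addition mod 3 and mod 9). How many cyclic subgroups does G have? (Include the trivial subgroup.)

A cyclic subgroup of order d is generated by each of its φ(d) elements of order d, so the cyclic subgroups of order d number (#elements of order d)/φ(d).
Cyclic subgroups by order — order 1: 1; order 3: 4; order 9: 3.
Total: 8.

8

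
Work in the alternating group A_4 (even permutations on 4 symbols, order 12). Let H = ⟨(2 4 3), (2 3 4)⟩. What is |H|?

|⟨(2 4 3)⟩| = 3 and |⟨(2 3 4)⟩| = 3, so |H| is a multiple of lcm(3, 3) = 3 and divides |G| = 12.
Closing under the operation: H = {e, (2 3 4), (2 4 3)}, so |H| = 3.

3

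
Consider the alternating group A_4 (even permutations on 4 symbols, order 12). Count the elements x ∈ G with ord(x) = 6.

No element of G has order 6 (even though 6 | 12).

0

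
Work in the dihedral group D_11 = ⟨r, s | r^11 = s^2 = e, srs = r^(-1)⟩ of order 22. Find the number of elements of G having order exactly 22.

No element of G has order 22 (even though 22 | 22).

0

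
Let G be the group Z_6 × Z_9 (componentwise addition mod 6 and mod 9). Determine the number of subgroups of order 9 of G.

4

|G| = 54 and 9 | 54, so subgroups of order 9 are possible by Lagrange.
The subgroups of order 9 are: {(0,0), (0,1), (0,2), (0,3), (0,4), (0,5), (0,6), (0,7), (0,8)}; {(0,0), (0,3), (0,6), (2,0), (2,3), (2,6), (4,0), (4,3), (4,6)}; {(0,0), (0,3), (0,6), (2,1), (2,4), (2,7), (4,2), (4,5), (4,8)}; {(0,0), (0,3), (0,6), (2,2), (2,5), (2,8), (4,1), (4,4), (4,7)}.
So G has 4 subgroups of order 9.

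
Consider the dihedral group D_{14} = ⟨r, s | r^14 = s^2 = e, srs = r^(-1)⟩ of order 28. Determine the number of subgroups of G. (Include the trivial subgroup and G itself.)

28

|G| = 28, so by Lagrange every subgroup order divides 28. Divisors: 1, 2, 4, 7, 14, 28.
Subgroups by order — order 1: 1; order 2: 15; order 4: 7; order 7: 1; order 14: 3; order 28: 1.
Total: 1 + 15 + 7 + 1 + 3 + 1 = 28.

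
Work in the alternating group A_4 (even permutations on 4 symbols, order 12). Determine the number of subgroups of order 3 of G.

4

|G| = 12 and 3 | 12, so subgroups of order 3 are possible by Lagrange.
The subgroups of order 3 are: {e, (1 2 3), (1 3 2)}; {e, (1 2 4), (1 4 2)}; {e, (1 3 4), (1 4 3)}; {e, (2 3 4), (2 4 3)}.
So G has 4 subgroups of order 3.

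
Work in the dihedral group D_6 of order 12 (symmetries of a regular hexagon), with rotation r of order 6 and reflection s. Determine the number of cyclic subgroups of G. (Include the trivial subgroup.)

10

A cyclic subgroup of order d is generated by each of its φ(d) elements of order d, so the cyclic subgroups of order d number (#elements of order d)/φ(d).
Cyclic subgroups by order — order 1: 1; order 2: 7; order 3: 1; order 6: 1.
Total: 10.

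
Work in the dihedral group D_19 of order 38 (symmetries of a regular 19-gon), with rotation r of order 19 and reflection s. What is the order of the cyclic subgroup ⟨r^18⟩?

19

Computing powers of r^18: the smallest k with (r^18)^k = e is k = 19.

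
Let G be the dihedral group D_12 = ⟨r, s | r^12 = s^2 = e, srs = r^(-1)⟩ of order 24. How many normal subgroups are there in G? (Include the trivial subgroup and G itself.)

9

G has 34 subgroups. Checking conjugation-invariance by order — order 1: 1/1 normal; order 2: 1/13 normal; order 3: 1/1 normal; order 4: 1/7 normal; order 6: 1/5 normal; order 8: 0/3 normal; order 12: 3/3 normal; order 24: 1/1 normal.
Total normal subgroups: 9.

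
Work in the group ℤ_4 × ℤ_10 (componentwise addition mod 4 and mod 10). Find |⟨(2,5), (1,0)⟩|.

|⟨(2,5)⟩| = 2 and |⟨(1,0)⟩| = 4, so |H| is a multiple of lcm(2, 4) = 4 and divides |G| = 40.
Closing under the operation: H = {(0,0), (0,5), (1,0), (1,5), (2,0), (2,5), (3,0), (3,5)}, so |H| = 8.

8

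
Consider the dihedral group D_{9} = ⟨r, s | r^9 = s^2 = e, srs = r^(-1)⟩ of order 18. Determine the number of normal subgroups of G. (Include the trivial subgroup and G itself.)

4

G has 16 subgroups. Checking conjugation-invariance by order — order 1: 1/1 normal; order 2: 0/9 normal; order 3: 1/1 normal; order 6: 0/3 normal; order 9: 1/1 normal; order 18: 1/1 normal.
Total normal subgroups: 4.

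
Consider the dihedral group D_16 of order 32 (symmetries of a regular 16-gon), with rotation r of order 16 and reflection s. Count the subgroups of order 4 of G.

|G| = 32 and 4 | 32, so subgroups of order 4 are possible by Lagrange.
The subgroups of order 4 are: {e, r^8, r^2s, r^10s}; {e, r^8, r^3s, r^11s}; {e, r^4, r^8, r^12}; {e, r^8, r^4s, r^12s}; … (9 in all).
So G has 9 subgroups of order 4.

9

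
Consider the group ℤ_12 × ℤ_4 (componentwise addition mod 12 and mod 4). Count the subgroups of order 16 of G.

1

|G| = 48 and 16 | 48, so subgroups of order 16 are possible by Lagrange.
The subgroups of order 16 are: {(0,0), (0,1), (0,2), (0,3), (3,0), (3,1), (3,2), (3,3), (6,0), (6,1), (6,2), (6,3), (9,0), (9,1), (9,2), (9,3)}.
So G has 1 subgroup of order 16.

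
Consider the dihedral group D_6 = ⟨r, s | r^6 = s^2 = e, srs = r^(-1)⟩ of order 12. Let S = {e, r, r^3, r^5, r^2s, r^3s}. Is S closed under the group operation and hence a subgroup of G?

Closure fails: r · r = r^2 ∉ S. So S is not a subgroup.

No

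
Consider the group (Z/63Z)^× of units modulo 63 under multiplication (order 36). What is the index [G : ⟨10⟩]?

|⟨10⟩| = 6 and |G| = 36.
By Lagrange, [G : H] = |G|/|H| = 36/6 = 6.

6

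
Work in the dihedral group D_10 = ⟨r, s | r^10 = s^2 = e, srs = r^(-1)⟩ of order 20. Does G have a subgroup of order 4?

Yes

4 | 20. A subgroup of order 4 is {e, r^5, r^2s, r^7s}.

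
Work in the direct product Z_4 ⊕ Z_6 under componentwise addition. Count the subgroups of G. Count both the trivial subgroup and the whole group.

|G| = 24, so by Lagrange every subgroup order divides 24. Divisors: 1, 2, 3, 4, 6, 8, 12, 24.
Subgroups by order — order 1: 1; order 2: 3; order 3: 1; order 4: 3; order 6: 3; order 8: 1; order 12: 3; order 24: 1.
Total: 1 + 3 + 1 + 3 + 3 + 1 + 3 + 1 = 16.

16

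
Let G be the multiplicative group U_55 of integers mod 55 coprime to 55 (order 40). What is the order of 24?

10

Compute successive powers of 24 mod 55: 24, 26, 19, 16, 54, 31, 29, 36, …; 24^10 ≡ 1 (mod 55).
So |⟨24⟩| = 10.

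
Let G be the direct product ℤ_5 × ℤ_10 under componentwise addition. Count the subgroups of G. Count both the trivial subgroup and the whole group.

|G| = 50, so by Lagrange every subgroup order divides 50. Divisors: 1, 2, 5, 10, 25, 50.
Subgroups by order — order 1: 1; order 2: 1; order 5: 6; order 10: 6; order 25: 1; order 50: 1.
Total: 1 + 1 + 6 + 6 + 1 + 1 = 16.

16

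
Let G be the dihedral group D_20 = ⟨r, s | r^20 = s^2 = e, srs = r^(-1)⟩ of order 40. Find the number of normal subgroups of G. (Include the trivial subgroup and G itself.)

9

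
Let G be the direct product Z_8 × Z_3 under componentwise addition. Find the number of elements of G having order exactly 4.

2

An element (a,b) has order lcm(ord(a), ord(b)); count pairs with lcm equal to 4.
Enumerating gives 2 such elements.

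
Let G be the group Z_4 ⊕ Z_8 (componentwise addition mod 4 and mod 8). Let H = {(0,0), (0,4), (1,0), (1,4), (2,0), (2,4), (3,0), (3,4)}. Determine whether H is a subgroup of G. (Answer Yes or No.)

|H| = 8 divides |G| = 32, consistent with Lagrange.
H contains the identity, every element's inverse is in H, and H is closed under +: it is a subgroup.

Yes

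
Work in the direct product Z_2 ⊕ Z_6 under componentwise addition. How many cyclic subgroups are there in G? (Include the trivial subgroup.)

Each element a generates a cyclic subgroup ⟨a⟩; distinct elements may generate the same one (a cyclic group of order d has φ(d) generators).
Cyclic subgroups by order — order 1: 1; order 2: 3; order 3: 1; order 6: 3.
Total: 8.

8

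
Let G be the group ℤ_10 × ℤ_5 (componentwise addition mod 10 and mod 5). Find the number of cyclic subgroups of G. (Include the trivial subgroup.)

A cyclic subgroup of order d is generated by each of its φ(d) elements of order d, so the cyclic subgroups of order d number (#elements of order d)/φ(d).
Cyclic subgroups by order — order 1: 1; order 2: 1; order 5: 6; order 10: 6.
Total: 14.

14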